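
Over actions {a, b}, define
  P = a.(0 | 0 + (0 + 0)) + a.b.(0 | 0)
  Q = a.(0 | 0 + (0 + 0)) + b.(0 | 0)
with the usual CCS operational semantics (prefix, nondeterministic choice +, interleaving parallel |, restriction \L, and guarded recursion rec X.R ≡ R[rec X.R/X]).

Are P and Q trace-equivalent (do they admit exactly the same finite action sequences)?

trace-distinct — witness ⟨ab⟩

P's transition system — 4 states:
  m0 = a.(0 | 0 + (0 + 0)) + a.b.(0 | 0) → —a→ m1, —a→ m2
  m1 = 0 | 0 + (0 + 0) → deadlocked
  m2 = b.(0 | 0) → —b→ m3
  m3 = 0 | 0 → deadlocked
Q's transition system — 3 states:
  n0 = a.(0 | 0 + (0 + 0)) + b.(0 | 0) → —a→ n1, —b→ n2
  n1 = 0 | 0 + (0 + 0) → deadlocked
  n2 = 0 | 0 → deadlocked
Run σ = ⟨ab⟩ on P: start {m0}
  after a @ step 1: {m1, m2}
  after b @ step 2: {m3}
  ✓ P
Run σ = ⟨ab⟩ on Q: start {n0}
  after a @ step 1: {n1}
  after b @ step 2: no successor for Q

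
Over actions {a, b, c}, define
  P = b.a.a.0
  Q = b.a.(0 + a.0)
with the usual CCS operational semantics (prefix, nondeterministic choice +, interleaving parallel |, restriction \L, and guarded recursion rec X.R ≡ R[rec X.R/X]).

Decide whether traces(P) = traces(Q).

YES

LTS(P): 4 reachable states
  m0 = b.a.a.0 ⊢ ··b··> m1
  m1 = a.a.0 ⊢ ··a··> m2
  m2 = a.0 ⊢ ··a··> m3
  m3 = 0 ⊢ stopped
LTS(Q): 4 reachable states
  n0 = b.a.(0 + a.0) ⊢ ··b··> n1
  n1 = a.(0 + a.0) ⊢ ··a··> n2
  n2 = 0 + a.0 ⊢ ··a··> n3
  n3 = 0 ⊢ stopped
Coarsest stable partition (strong bisimilarity classes):
  B0 = {m0, n0}
  B1 = {m1, n1}
  B2 = {m2, n2}
  B3 = {m3, n3}
m0 ∈ B0, n0 ∈ B0 → same block
Bisimilar ⇒ trace-equivalent.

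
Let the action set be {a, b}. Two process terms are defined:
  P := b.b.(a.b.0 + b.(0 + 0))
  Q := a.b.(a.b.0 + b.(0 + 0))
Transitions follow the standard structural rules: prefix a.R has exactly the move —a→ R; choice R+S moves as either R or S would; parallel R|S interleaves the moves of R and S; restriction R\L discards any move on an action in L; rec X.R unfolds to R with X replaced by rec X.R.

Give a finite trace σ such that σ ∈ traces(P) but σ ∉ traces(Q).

LTS(P): 6 reachable states
  p0 = b.b.(a.b.0 + b.(0 + 0)) → —b→ p1
  p1 = b.(a.b.0 + b.(0 + 0)) → —b→ p2
  p2 = a.b.0 + b.(0 + 0) → —a→ p3, —b→ p4
  p3 = b.0 → —b→ p5
  p4 = 0 + 0 → ·
  p5 = 0 → ·
LTS(Q): 6 reachable states
  q0 = a.b.(a.b.0 + b.(0 + 0)) → —a→ q1
  q1 = b.(a.b.0 + b.(0 + 0)) → —b→ q2
  q2 = a.b.0 + b.(0 + 0) → —a→ q3, —b→ q4
  q3 = b.0 → —b→ q5
  q4 = 0 + 0 → ·
  q5 = 0 → ·
Run σ = ⟨b⟩ on P: start {p0}
  [1] b ⇒ {p1}
  ✓ P
Run σ = ⟨b⟩ on Q: start {q0}
  [1] b ⇒ ∅  — Q cannot continue

b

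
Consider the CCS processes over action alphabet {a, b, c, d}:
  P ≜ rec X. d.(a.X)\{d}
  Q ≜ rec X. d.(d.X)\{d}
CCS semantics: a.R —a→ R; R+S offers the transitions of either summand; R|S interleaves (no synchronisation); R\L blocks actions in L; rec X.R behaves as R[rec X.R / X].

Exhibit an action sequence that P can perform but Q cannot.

LTS(P): 3 reachable states
  p0 = rec X. d.(a.X)\{d} → —d→ p1
  p1 = (a.(rec X. d.(a.X)\{d}))\{d} → —a→ p2
  p2 = (rec X. d.(a.X)\{d})\{d} → stopped
LTS(Q): 2 reachable states
  q0 = rec X. d.(d.X)\{d} → —d→ q1
  q1 = (d.(rec X. d.(d.X)\{d}))\{d} → stopped
Trace ⟨da⟩ through P, begin at {p0}:
  step 1 (d): {p1}
  step 2 (a): {p2}
  — P admits the full trace.
Trace ⟨da⟩ through Q, begin at {q0}:
  step 1 (d): {q1}
  step 2 (a): ∅ (Q stuck)

da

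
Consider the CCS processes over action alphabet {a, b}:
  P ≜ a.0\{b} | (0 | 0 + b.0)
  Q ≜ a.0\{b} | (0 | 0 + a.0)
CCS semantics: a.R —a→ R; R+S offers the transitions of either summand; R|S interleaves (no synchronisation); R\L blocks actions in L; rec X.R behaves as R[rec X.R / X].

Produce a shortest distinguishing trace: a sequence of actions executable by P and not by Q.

LTS(P): 4 reachable states
  p0 = a.0\{b} | (0 | 0 + b.0) → --a--▸ p1, --b--▸ p2
  p1 = 0\{b} | (0 | 0 + b.0) → --b--▸ p3
  p2 = a.0\{b} | 0 → --a--▸ p3
  p3 = 0\{b} | 0 → deadlocked
LTS(Q): 4 reachable states
  q0 = a.0\{b} | (0 | 0 + a.0) → --a--▸ q1, --a--▸ q2
  q1 = 0\{b} | (0 | 0 + a.0) → --a--▸ q3
  q2 = a.0\{b} | 0 → --a--▸ q3
  q3 = 0\{b} | 0 → deadlocked
Run σ = ⟨b⟩ on P: start {p0}
  [1] b ⇒ {p2}
  — P admits the full trace.
Run σ = ⟨b⟩ on Q: start {q0}
  [1] b ⇒ ∅  — Q cannot continue

b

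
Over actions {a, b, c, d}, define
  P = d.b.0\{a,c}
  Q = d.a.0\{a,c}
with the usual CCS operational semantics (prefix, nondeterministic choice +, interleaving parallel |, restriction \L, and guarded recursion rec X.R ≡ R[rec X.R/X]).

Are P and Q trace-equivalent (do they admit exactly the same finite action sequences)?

trace-distinct — witness ⟨db⟩

P's transition system — 3 states:
  s0 = d.b.0\{a,c} | -d-> s1
  s1 = b.0\{a,c} | -b-> s2
  s2 = 0\{a,c} | ·
Q's transition system — 3 states:
  t0 = d.a.0\{a,c} | -d-> t1
  t1 = a.0\{a,c} | -a-> t2
  t2 = 0\{a,c} | ·
Run σ = ⟨db⟩ on P: start {s0}
  [1] d ⇒ {s1}
  [2] b ⇒ {s2}
  — P admits the full trace.
Run σ = ⟨db⟩ on Q: start {t0}
  [1] d ⇒ {t1}
  [2] b ⇒ no successor for Q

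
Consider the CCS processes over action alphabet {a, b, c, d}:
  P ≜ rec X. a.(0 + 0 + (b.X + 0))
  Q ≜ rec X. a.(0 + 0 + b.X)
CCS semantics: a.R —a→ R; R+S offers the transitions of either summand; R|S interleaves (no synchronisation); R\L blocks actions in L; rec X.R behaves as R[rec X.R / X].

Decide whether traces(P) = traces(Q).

traces(P) = traces(Q)

Reachable graph of P (2 states):
  m0 = rec X. a.(0 + 0 + (b.X + 0)) :: ··a··> m1
  m1 = 0 + 0 + (b.(rec X. a.(0 + 0 + (b.X + 0))) + 0) :: ··b··> m0
Reachable graph of Q (2 states):
  n0 = rec X. a.(0 + 0 + b.X) :: ··a··> n1
  n1 = 0 + 0 + b.(rec X. a.(0 + 0 + b.X)) :: ··b··> n0
Bisimilarity quotient blocks:
  B0 = {m0, n0}
  B1 = {m1, n1}
m0 ∈ B0, n0 ∈ B0 → same block
Bisimilar ⇒ trace-equivalent.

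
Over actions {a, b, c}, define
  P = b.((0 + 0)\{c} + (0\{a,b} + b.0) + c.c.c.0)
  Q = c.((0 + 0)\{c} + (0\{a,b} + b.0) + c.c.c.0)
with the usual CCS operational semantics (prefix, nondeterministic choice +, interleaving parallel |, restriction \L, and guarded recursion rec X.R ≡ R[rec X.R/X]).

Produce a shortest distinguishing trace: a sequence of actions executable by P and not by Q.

b

P's transition system — 5 states:
  p0 = b.((0 + 0)\{c} + (0\{a,b} + b.0) + c.c.c.0) → =b=> p1
  p1 = (0 + 0)\{c} + (0\{a,b} + b.0) + c.c.c.0 → =b=> p2, =c=> p3
  p2 = 0 → stopped
  p3 = c.c.0 → =c=> p4
  p4 = c.0 → =c=> p2
Q's transition system — 5 states:
  q0 = c.((0 + 0)\{c} + (0\{a,b} + b.0) + c.c.c.0) → =c=> q1
  q1 = (0 + 0)\{c} + (0\{a,b} + b.0) + c.c.c.0 → =b=> q2, =c=> q3
  q2 = 0 → stopped
  q3 = c.c.0 → =c=> q4
  q4 = c.0 → =c=> q2
Trace ⟨b⟩ through P, begin at {p0}:
  step 1 (b): {p1}
  P completes σ.
Trace ⟨b⟩ through Q, begin at {q0}:
  step 1 (b): no successor for Q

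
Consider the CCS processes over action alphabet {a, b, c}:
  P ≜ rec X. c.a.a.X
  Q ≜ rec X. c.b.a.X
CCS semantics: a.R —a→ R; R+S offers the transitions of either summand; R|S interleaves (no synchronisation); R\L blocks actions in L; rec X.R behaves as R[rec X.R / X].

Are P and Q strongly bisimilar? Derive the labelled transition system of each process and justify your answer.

not bisimilar

P's transition system — 3 states:
  u0 = rec X. c.a.a.X has moves —c→ u1
  u1 = a.a.(rec X. c.a.a.X) has moves —a→ u2
  u2 = a.(rec X. c.a.a.X) has moves —a→ u0
Q's transition system — 3 states:
  v0 = rec X. c.b.a.X has moves —c→ v1
  v1 = b.a.(rec X. c.b.a.X) has moves —b→ v2
  v2 = a.(rec X. c.b.a.X) has moves —a→ v0
Bisimilarity quotient blocks:
  B0 = {u0}
  B1 = {u1}
  B2 = {u2}
  B3 = {v0}
  B4 = {v1}
  B5 = {v2}
u0 ∈ B0, v0 ∈ B3 → different blocks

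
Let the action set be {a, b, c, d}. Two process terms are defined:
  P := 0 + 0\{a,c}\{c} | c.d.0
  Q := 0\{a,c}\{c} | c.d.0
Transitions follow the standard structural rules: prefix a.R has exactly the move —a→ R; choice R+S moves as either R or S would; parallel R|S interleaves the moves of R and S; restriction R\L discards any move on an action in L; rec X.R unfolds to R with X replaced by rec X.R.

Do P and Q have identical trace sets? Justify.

trace-equivalent

P's transition system — 3 states:
  u0 = 0 + 0\{a,c}\{c} | c.d.0 ⊢ --c--▸ u1
  u1 = 0\{a,c}\{c} | d.0 ⊢ --d--▸ u2
  u2 = 0\{a,c}\{c} | 0 ⊢ stopped
Q's transition system — 3 states:
  v0 = 0\{a,c}\{c} | c.d.0 ⊢ --c--▸ v1
  v1 = 0\{a,c}\{c} | d.0 ⊢ --d--▸ v2
  v2 = 0\{a,c}\{c} | 0 ⊢ stopped
Bisimilarity quotient blocks:
  B0 = {u0, v0}
  B1 = {u1, v1}
  B2 = {u2, v2}
u0 ∈ B0, v0 ∈ B0 → same block
Bisimilar ⇒ trace-equivalent.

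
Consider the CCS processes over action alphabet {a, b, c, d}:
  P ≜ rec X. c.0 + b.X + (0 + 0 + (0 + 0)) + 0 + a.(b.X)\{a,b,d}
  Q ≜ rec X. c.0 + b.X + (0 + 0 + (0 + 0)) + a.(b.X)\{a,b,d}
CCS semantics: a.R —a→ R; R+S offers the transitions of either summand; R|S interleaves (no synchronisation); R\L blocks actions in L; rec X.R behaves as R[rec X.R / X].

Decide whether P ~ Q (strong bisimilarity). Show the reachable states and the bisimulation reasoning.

P's transition system — 3 states:
  p0 = rec X. c.0 + b.X + (0 + 0 + (0 + 0)) + 0 + a.(b.X)\{a,b,d} has moves -a-> p1, -b-> p0, -c-> p2
  p1 = (b.(rec X. c.0 + b.X + (0 + 0 + (0 + 0)) + 0 + a.(b.X)\{a,b,d}))\{a,b,d} has moves stopped
  p2 = 0 has moves stopped
Q's transition system — 3 states:
  q0 = rec X. c.0 + b.X + (0 + 0 + (0 + 0)) + a.(b.X)\{a,b,d} has moves -a-> q1, -b-> q0, -c-> q2
  q1 = (b.(rec X. c.0 + b.X + (0 + 0 + (0 + 0)) + a.(b.X)\{a,b,d}))\{a,b,d} has moves stopped
  q2 = 0 has moves stopped
Partition-refinement fixed point:
  B0 = {p0, q0}
  B1 = {p1, p2, q1, q2}
p0 ∈ B0, q0 ∈ B0 → same block

YES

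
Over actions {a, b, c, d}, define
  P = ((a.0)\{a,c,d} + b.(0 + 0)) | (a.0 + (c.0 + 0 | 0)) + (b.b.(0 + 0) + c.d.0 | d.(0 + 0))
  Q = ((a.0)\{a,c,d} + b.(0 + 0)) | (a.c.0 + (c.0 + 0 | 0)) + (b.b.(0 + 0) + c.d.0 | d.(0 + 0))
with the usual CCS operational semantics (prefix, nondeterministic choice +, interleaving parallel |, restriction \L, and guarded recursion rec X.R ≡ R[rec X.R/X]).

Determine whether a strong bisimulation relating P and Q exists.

Reachable graph of P (11 states):
  p0 = ((a.0)\{a,c,d} + b.(0 + 0)) | (a.0 + (c.0 + 0 | 0)) + (b.b.(0 + 0) + c.d.0 | d.(0 + 0)) → -a-> p1, -b-> p2, -b-> p3, -c-> p1, -c-> p4, -d-> p5
  p1 = ((a.0)\{a,c,d} + b.(0 + 0)) | 0 → -b-> p6
  p2 = (0 + 0) | (a.0 + (c.0 + 0 | 0)) → -a-> p6, -c-> p6
  p3 = b.(0 + 0) → -b-> p7
  p4 = d.0 | d.(0 + 0) → -d-> p8, -d-> p9
  p5 = c.d.0 | (0 + 0) → -c-> p9
  p6 = (0 + 0) | 0 → stopped
  p7 = 0 + 0 → stopped
  p8 = 0 | d.(0 + 0) → -d-> p10
  p9 = d.0 | (0 + 0) → -d-> p10
  p10 = 0 | (0 + 0) → stopped
Reachable graph of Q (13 states):
  q0 = ((a.0)\{a,c,d} + b.(0 + 0)) | (a.c.0 + (c.0 + 0 | 0)) + (b.b.(0 + 0) + c.d.0 | d.(0 + 0)) → -a-> q1, -b-> q2, -b-> q3, -c-> q4, -c-> q5, -d-> q6
  q1 = ((a.0)\{a,c,d} + b.(0 + 0)) | c.0 → -b-> q7, -c-> q4
  q2 = (0 + 0) | (a.c.0 + (c.0 + 0 | 0)) → -a-> q7, -c-> q8
  q3 = b.(0 + 0) → -b-> q9
  q4 = ((a.0)\{a,c,d} + b.(0 + 0)) | 0 → -b-> q8
  q5 = d.0 | d.(0 + 0) → -d-> q10, -d-> q11
  q6 = c.d.0 | (0 + 0) → -c-> q11
  q7 = (0 + 0) | c.0 → -c-> q8
  q8 = (0 + 0) | 0 → stopped
  q9 = 0 + 0 → stopped
  q10 = 0 | d.(0 + 0) → -d-> q12
  q11 = d.0 | (0 + 0) → -d-> q12
  q12 = 0 | (0 + 0) → stopped
Bisimilarity quotient blocks:
  B0 = {p0}
  B1 = {p5, q6}
  B2 = {p8, p9, q10, q11}
  B3 = {p10, p6, p7, q12, q8, q9}
  B4 = {p1, p3, q3, q4}
  B5 = {p2}
  B6 = {p4, q5}
  B7 = {q0}
  B8 = {q2}
  B9 = {q7}
  B10 = {q1}
p0 ∈ B0, q0 ∈ B7 → different blocks

not bisimilar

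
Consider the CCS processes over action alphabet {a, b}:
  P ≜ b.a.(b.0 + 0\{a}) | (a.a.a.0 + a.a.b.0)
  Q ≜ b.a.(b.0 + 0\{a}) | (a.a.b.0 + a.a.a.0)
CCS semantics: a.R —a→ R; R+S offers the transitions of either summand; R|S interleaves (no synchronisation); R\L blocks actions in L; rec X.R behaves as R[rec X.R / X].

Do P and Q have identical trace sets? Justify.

trace-equivalent

Reachable graph of P (24 states):
  u0 = b.a.(b.0 + 0\{a}) | (a.a.a.0 + a.a.b.0) → -a-> u1, -a-> u2, -b-> u3
  u1 = b.a.(b.0 + 0\{a}) | a.a.0 → -a-> u4, -b-> u5
  u2 = b.a.(b.0 + 0\{a}) | a.b.0 → -a-> u6, -b-> u7
  u3 = a.(b.0 + 0\{a}) | (a.a.a.0 + a.a.b.0) → -a-> u5, -a-> u7, -a-> u8
  u4 = b.a.(b.0 + 0\{a}) | a.0 → -a-> u9, -b-> u10
  u5 = a.(b.0 + 0\{a}) | a.a.0 → -a-> u10, -a-> u11
  u6 = b.a.(b.0 + 0\{a}) | b.0 → -b-> u12, -b-> u9
  u7 = a.(b.0 + 0\{a}) | a.b.0 → -a-> u12, -a-> u13
  u8 = (b.0 + 0\{a}) | (a.a.a.0 + a.a.b.0) → -a-> u11, -a-> u13, -b-> u14
  u9 = b.a.(b.0 + 0\{a}) | 0 → -b-> u15
  u10 = a.(b.0 + 0\{a}) | a.0 → -a-> u15, -a-> u16
  u11 = (b.0 + 0\{a}) | a.a.0 → -a-> u16, -b-> u17
  u12 = a.(b.0 + 0\{a}) | b.0 → -a-> u18, -b-> u15
  u13 = (b.0 + 0\{a}) | a.b.0 → -a-> u18, -b-> u19
  u14 = 0 | (a.a.a.0 + a.a.b.0) → -a-> u17, -a-> u19
  u15 = a.(b.0 + 0\{a}) | 0 → -a-> u20
  u16 = (b.0 + 0\{a}) | a.0 → -a-> u20, -b-> u21
  u17 = 0 | a.a.0 → -a-> u21
  u18 = (b.0 + 0\{a}) | b.0 → -b-> u20, -b-> u22
  u19 = 0 | a.b.0 → -a-> u22
  u20 = (b.0 + 0\{a}) | 0 → -b-> u23
  u21 = 0 | a.0 → -a-> u23
  u22 = 0 | b.0 → -b-> u23
  u23 = 0 | 0 → deadlocked
Reachable graph of Q (24 states):
  v0 = b.a.(b.0 + 0\{a}) | (a.a.b.0 + a.a.a.0) → -a-> v1, -a-> v2, -b-> v3
  v1 = b.a.(b.0 + 0\{a}) | a.a.0 → -a-> v4, -b-> v5
  v2 = b.a.(b.0 + 0\{a}) | a.b.0 → -a-> v6, -b-> v7
  v3 = a.(b.0 + 0\{a}) | (a.a.b.0 + a.a.a.0) → -a-> v5, -a-> v7, -a-> v8
  v4 = b.a.(b.0 + 0\{a}) | a.0 → -a-> v9, -b-> v10
  v5 = a.(b.0 + 0\{a}) | a.a.0 → -a-> v10, -a-> v11
  v6 = b.a.(b.0 + 0\{a}) | b.0 → -b-> v12, -b-> v9
  v7 = a.(b.0 + 0\{a}) | a.b.0 → -a-> v12, -a-> v13
  v8 = (b.0 + 0\{a}) | (a.a.b.0 + a.a.a.0) → -a-> v11, -a-> v13, -b-> v14
  v9 = b.a.(b.0 + 0\{a}) | 0 → -b-> v15
  v10 = a.(b.0 + 0\{a}) | a.0 → -a-> v15, -a-> v16
  v11 = (b.0 + 0\{a}) | a.a.0 → -a-> v16, -b-> v17
  v12 = a.(b.0 + 0\{a}) | b.0 → -a-> v18, -b-> v15
  v13 = (b.0 + 0\{a}) | a.b.0 → -a-> v18, -b-> v19
  v14 = 0 | (a.a.b.0 + a.a.a.0) → -a-> v17, -a-> v19
  v15 = a.(b.0 + 0\{a}) | 0 → -a-> v20
  v16 = (b.0 + 0\{a}) | a.0 → -a-> v20, -b-> v21
  v17 = 0 | a.a.0 → -a-> v21
  v18 = (b.0 + 0\{a}) | b.0 → -b-> v20, -b-> v22
  v19 = 0 | a.b.0 → -a-> v22
  v20 = (b.0 + 0\{a}) | 0 → -b-> v23
  v21 = 0 | a.0 → -a-> v23
  v22 = 0 | b.0 → -b-> v23
  v23 = 0 | 0 → deadlocked
Coarsest stable partition (strong bisimilarity classes):
  B0 = {u0, v0}
  B1 = {u3, v3}
  B2 = {u8, v8}
  B3 = {u12, u13, v12, v13}
  B4 = {u18, v18}
  B5 = {u20, u22, v20, v22}
  B6 = {u23, v23}
  B7 = {u15, u19, v15, v19}
  B8 = {u14, v14}
  B9 = {u17, v17}
  B10 = {u21, v21}
  B11 = {u11, v11}
  B12 = {u16, v16}
  B13 = {u7, v7}
  B14 = {u5, v5}
  B15 = {u10, v10}
  B16 = {u2, v2}
  B17 = {u6, v6}
  B18 = {u9, v9}
  B19 = {u1, v1}
  B20 = {u4, v4}
u0 ∈ B0, v0 ∈ B0 → same block
Bisimilar ⇒ trace-equivalent.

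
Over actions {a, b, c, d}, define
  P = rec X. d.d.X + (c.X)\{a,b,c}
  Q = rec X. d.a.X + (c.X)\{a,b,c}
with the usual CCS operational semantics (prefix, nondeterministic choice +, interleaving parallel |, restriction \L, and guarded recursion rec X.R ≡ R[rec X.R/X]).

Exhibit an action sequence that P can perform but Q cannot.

Reachable graph of P (2 states):
  s0 = rec X. d.d.X + (c.X)\{a,b,c} :: -d-> s1
  s1 = d.(rec X. d.d.X + (c.X)\{a,b,c}) :: -d-> s0
Reachable graph of Q (2 states):
  t0 = rec X. d.a.X + (c.X)\{a,b,c} :: -d-> t1
  t1 = a.(rec X. d.a.X + (c.X)\{a,b,c}) :: -a-> t0
Executing dd from P (initial set {s0}):
  after d @ step 1: {s1}
  after d @ step 2: {s0}
  P completes σ.
Executing dd from Q (initial set {t0}):
  after d @ step 1: {t1}
  after d @ step 2: ∅ (Q stuck)

dd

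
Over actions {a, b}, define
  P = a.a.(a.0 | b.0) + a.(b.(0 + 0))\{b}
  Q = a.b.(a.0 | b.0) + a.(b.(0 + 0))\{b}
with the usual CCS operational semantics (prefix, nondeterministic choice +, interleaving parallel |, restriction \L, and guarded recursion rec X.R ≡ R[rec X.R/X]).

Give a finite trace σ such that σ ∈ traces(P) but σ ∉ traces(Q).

P's transition system — 7 states:
  p0 = a.a.(a.0 | b.0) + a.(b.(0 + 0))\{b} → =a=> p1, =a=> p2
  p1 = (b.(0 + 0))\{b} → stopped
  p2 = a.(a.0 | b.0) → =a=> p3
  p3 = a.0 | b.0 → =a=> p4, =b=> p5
  p4 = 0 | b.0 → =b=> p6
  p5 = a.0 | 0 → =a=> p6
  p6 = 0 | 0 → stopped
Q's transition system — 7 states:
  q0 = a.b.(a.0 | b.0) + a.(b.(0 + 0))\{b} → =a=> q1, =a=> q2
  q1 = (b.(0 + 0))\{b} → stopped
  q2 = b.(a.0 | b.0) → =b=> q3
  q3 = a.0 | b.0 → =a=> q4, =b=> q5
  q4 = 0 | b.0 → =b=> q6
  q5 = a.0 | 0 → =a=> q6
  q6 = 0 | 0 → stopped
Run σ = ⟨aa⟩ on P: start {p0}
  [1] a ⇒ {p1, p2}
  [2] a ⇒ {p3}
  — P admits the full trace.
Run σ = ⟨aa⟩ on Q: start {q0}
  [1] a ⇒ {q1, q2}
  [2] a ⇒ no successor for Q

aa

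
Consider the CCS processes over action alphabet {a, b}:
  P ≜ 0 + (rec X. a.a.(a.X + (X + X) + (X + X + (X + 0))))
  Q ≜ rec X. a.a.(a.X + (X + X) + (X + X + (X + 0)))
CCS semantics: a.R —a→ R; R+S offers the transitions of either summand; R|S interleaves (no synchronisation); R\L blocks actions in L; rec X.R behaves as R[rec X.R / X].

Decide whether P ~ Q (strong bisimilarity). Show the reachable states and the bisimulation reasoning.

YES

Reachable graph of P (4 states):
  m0 = 0 + (rec X. a.a.(a.X + (X + X) + (X + X + (X + 0)))) ⊢ =a=> m1
  m1 = a.(a.(rec X. a.a.(a.X + (X + X) + (X + X + (X + 0)))) + ((rec X. a.a.(a.X + (X + X) + (X + X + (X + 0)))) + (rec X. a.a.(a.X + (X + X) + (X + X + (X + 0))))) + ((rec X. a.a.(a.X + (X + X) + (X + X + (X + 0)))) + (rec X. a.a.(a.X + (X + X) + (X + X + (X + 0)))) + ((rec X. a.a.(a.X + (X + X) + (X + X + (X + 0)))) + 0))) ⊢ =a=> m2
  m2 = a.(rec X. a.a.(a.X + (X + X) + (X + X + (X + 0)))) + ((rec X. a.a.(a.X + (X + X) + (X + X + (X + 0)))) + (rec X. a.a.(a.X + (X + X) + (X + X + (X + 0))))) + ((rec X. a.a.(a.X + (X + X) + (X + X + (X + 0)))) + (rec X. a.a.(a.X + (X + X) + (X + X + (X + 0)))) + ((rec X. a.a.(a.X + (X + X) + (X + X + (X + 0)))) + 0)) ⊢ =a=> m1, =a=> m3
  m3 = rec X. a.a.(a.X + (X + X) + (X + X + (X + 0))) ⊢ =a=> m1
Reachable graph of Q (3 states):
  n0 = rec X. a.a.(a.X + (X + X) + (X + X + (X + 0))) ⊢ =a=> n1
  n1 = a.(a.(rec X. a.a.(a.X + (X + X) + (X + X + (X + 0)))) + ((rec X. a.a.(a.X + (X + X) + (X + X + (X + 0)))) + (rec X. a.a.(a.X + (X + X) + (X + X + (X + 0))))) + ((rec X. a.a.(a.X + (X + X) + (X + X + (X + 0)))) + (rec X. a.a.(a.X + (X + X) + (X + X + (X + 0)))) + ((rec X. a.a.(a.X + (X + X) + (X + X + (X + 0)))) + 0))) ⊢ =a=> n2
  n2 = a.(rec X. a.a.(a.X + (X + X) + (X + X + (X + 0)))) + ((rec X. a.a.(a.X + (X + X) + (X + X + (X + 0)))) + (rec X. a.a.(a.X + (X + X) + (X + X + (X + 0))))) + ((rec X. a.a.(a.X + (X + X) + (X + X + (X + 0)))) + (rec X. a.a.(a.X + (X + X) + (X + X + (X + 0)))) + ((rec X. a.a.(a.X + (X + X) + (X + X + (X + 0)))) + 0)) ⊢ =a=> n0, =a=> n1
Coarsest stable partition (strong bisimilarity classes):
  B0 = {m0, m1, m2, m3, n0, n1, n2}
m0 ∈ B0, n0 ∈ B0 → same block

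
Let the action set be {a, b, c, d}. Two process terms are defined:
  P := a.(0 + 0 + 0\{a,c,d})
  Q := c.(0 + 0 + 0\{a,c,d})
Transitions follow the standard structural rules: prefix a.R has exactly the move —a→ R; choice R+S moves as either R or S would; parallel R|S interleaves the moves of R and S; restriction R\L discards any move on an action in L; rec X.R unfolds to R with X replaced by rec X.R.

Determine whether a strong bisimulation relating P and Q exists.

Reachable graph of P (2 states):
  p0 = a.(0 + 0 + 0\{a,c,d}) ⊢ —a→ p1
  p1 = 0 + 0 + 0\{a,c,d} ⊢ ∅
Reachable graph of Q (2 states):
  q0 = c.(0 + 0 + 0\{a,c,d}) ⊢ —c→ q1
  q1 = 0 + 0 + 0\{a,c,d} ⊢ ∅
Partition-refinement fixed point:
  B0 = {p0}
  B1 = {p1, q1}
  B2 = {q0}
p0 ∈ B0, q0 ∈ B2 → different blocks

NO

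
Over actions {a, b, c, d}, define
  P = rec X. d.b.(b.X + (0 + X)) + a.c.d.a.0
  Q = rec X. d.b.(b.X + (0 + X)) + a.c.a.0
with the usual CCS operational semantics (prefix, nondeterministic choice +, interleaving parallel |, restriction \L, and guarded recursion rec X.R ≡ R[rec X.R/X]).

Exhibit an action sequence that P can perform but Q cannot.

acd

Reachable graph of P (7 states):
  s0 = rec X. d.b.(b.X + (0 + X)) + a.c.d.a.0 :: —a→ s1, —d→ s2
  s1 = c.d.a.0 :: —c→ s3
  s2 = b.(b.(rec X. d.b.(b.X + (0 + X)) + a.c.d.a.0) + (0 + (rec X. d.b.(b.X + (0 + X)) + a.c.d.a.0))) :: —b→ s4
  s3 = d.a.0 :: —d→ s5
  s4 = b.(rec X. d.b.(b.X + (0 + X)) + a.c.d.a.0) + (0 + (rec X. d.b.(b.X + (0 + X)) + a.c.d.a.0)) :: —a→ s1, —b→ s0, —d→ s2
  s5 = a.0 :: —a→ s6
  s6 = 0 :: ·
Reachable graph of Q (6 states):
  t0 = rec X. d.b.(b.X + (0 + X)) + a.c.a.0 :: —a→ t1, —d→ t2
  t1 = c.a.0 :: —c→ t3
  t2 = b.(b.(rec X. d.b.(b.X + (0 + X)) + a.c.a.0) + (0 + (rec X. d.b.(b.X + (0 + X)) + a.c.a.0))) :: —b→ t4
  t3 = a.0 :: —a→ t5
  t4 = b.(rec X. d.b.(b.X + (0 + X)) + a.c.a.0) + (0 + (rec X. d.b.(b.X + (0 + X)) + a.c.a.0)) :: —a→ t1, —b→ t0, —d→ t2
  t5 = 0 :: ·
Run σ = ⟨acd⟩ on P: start {s0}
  [1] a ⇒ {s1}
  [2] c ⇒ {s3}
  [3] d ⇒ {s5}
  ✓ P
Run σ = ⟨acd⟩ on Q: start {t0}
  [1] a ⇒ {t1}
  [2] c ⇒ {t3}
  [3] d ⇒ no successor for Q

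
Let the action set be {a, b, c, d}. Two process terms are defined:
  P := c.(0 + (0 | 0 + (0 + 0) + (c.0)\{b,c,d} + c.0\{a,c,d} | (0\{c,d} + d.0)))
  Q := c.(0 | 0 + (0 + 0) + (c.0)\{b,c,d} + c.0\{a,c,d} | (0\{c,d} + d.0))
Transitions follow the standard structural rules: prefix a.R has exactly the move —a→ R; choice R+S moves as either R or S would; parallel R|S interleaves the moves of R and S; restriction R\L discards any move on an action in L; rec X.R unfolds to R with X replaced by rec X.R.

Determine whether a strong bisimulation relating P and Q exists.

P ~ Q

P's transition system — 5 states:
  m0 = c.(0 + (0 | 0 + (0 + 0) + (c.0)\{b,c,d} + c.0\{a,c,d} | (0\{c,d} + d.0))) has moves --c--▸ m1
  m1 = 0 + (0 | 0 + (0 + 0) + (c.0)\{b,c,d} + c.0\{a,c,d} | (0\{c,d} + d.0)) has moves --c--▸ m2, --d--▸ m3
  m2 = 0\{a,c,d} | (0\{c,d} + d.0) has moves --d--▸ m4
  m3 = c.0\{a,c,d} | 0 has moves --c--▸ m4
  m4 = 0\{a,c,d} | 0 has moves stopped
Q's transition system — 5 states:
  n0 = c.(0 | 0 + (0 + 0) + (c.0)\{b,c,d} + c.0\{a,c,d} | (0\{c,d} + d.0)) has moves --c--▸ n1
  n1 = 0 | 0 + (0 + 0) + (c.0)\{b,c,d} + c.0\{a,c,d} | (0\{c,d} + d.0) has moves --c--▸ n2, --d--▸ n3
  n2 = 0\{a,c,d} | (0\{c,d} + d.0) has moves --d--▸ n4
  n3 = c.0\{a,c,d} | 0 has moves --c--▸ n4
  n4 = 0\{a,c,d} | 0 has moves stopped
Partition-refinement fixed point:
  B0 = {m0, n0}
  B1 = {m1, n1}
  B2 = {m3, n3}
  B3 = {m4, n4}
  B4 = {m2, n2}
m0 ∈ B0, n0 ∈ B0 → same block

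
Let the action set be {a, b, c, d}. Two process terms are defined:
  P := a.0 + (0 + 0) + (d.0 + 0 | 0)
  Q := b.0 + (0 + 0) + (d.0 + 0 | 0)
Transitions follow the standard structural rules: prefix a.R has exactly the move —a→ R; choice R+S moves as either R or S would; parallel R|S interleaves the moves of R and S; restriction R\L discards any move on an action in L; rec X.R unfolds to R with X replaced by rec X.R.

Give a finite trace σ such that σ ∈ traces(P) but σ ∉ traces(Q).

a

P's transition system — 2 states:
  p0 = a.0 + (0 + 0) + (d.0 + 0 | 0) | --a--▸ p1, --d--▸ p1
  p1 = 0 | stopped
Q's transition system — 2 states:
  q0 = b.0 + (0 + 0) + (d.0 + 0 | 0) | --b--▸ q1, --d--▸ q1
  q1 = 0 | stopped
Run σ = ⟨a⟩ on P: start {p0}
  [1] a ⇒ {p1}
  — P admits the full trace.
Run σ = ⟨a⟩ on Q: start {q0}
  [1] a ⇒ no successor for Q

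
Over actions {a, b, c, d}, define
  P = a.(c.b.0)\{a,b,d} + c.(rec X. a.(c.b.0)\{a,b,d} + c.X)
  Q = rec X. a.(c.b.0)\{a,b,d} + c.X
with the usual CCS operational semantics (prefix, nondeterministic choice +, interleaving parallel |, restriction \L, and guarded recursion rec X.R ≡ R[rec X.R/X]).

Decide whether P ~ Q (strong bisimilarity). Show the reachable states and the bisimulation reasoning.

P's transition system — 4 states:
  m0 = a.(c.b.0)\{a,b,d} + c.(rec X. a.(c.b.0)\{a,b,d} + c.X) ⊢ ··a··> m1, ··c··> m2
  m1 = (c.b.0)\{a,b,d} ⊢ ··c··> m3
  m2 = rec X. a.(c.b.0)\{a,b,d} + c.X ⊢ ··a··> m1, ··c··> m2
  m3 = (b.0)\{a,b,d} ⊢ ∅
Q's transition system — 3 states:
  n0 = rec X. a.(c.b.0)\{a,b,d} + c.X ⊢ ··a··> n1, ··c··> n0
  n1 = (c.b.0)\{a,b,d} ⊢ ··c··> n2
  n2 = (b.0)\{a,b,d} ⊢ ∅
Coarsest stable partition (strong bisimilarity classes):
  B0 = {m0, m2, n0}
  B1 = {m1, n1}
  B2 = {m3, n2}
m0 ∈ B0, n0 ∈ B0 → same block

P ~ Q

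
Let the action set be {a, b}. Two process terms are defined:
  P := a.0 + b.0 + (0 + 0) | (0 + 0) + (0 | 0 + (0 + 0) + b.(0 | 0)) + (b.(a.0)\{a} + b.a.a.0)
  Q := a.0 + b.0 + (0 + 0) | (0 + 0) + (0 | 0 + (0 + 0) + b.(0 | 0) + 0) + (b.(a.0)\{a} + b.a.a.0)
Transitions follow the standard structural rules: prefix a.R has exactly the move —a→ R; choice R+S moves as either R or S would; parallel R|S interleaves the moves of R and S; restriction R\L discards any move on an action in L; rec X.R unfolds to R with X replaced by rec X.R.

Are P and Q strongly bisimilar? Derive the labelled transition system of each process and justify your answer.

Reachable graph of P (6 states):
  s0 = a.0 + b.0 + (0 + 0) | (0 + 0) + (0 | 0 + (0 + 0) + b.(0 | 0)) + (b.(a.0)\{a} + b.a.a.0) :: —a→ s1, —b→ s1, —b→ s2, —b→ s3, —b→ s4
  s1 = 0 :: deadlocked
  s2 = (a.0)\{a} :: deadlocked
  s3 = 0 | 0 :: deadlocked
  s4 = a.a.0 :: —a→ s5
  s5 = a.0 :: —a→ s1
Reachable graph of Q (6 states):
  t0 = a.0 + b.0 + (0 + 0) | (0 + 0) + (0 | 0 + (0 + 0) + b.(0 | 0) + 0) + (b.(a.0)\{a} + b.a.a.0) :: —a→ t1, —b→ t1, —b→ t2, —b→ t3, —b→ t4
  t1 = 0 :: deadlocked
  t2 = (a.0)\{a} :: deadlocked
  t3 = 0 | 0 :: deadlocked
  t4 = a.a.0 :: —a→ t5
  t5 = a.0 :: —a→ t1
Bisimilarity quotient blocks:
  B0 = {s0, t0}
  B1 = {s1, s2, s3, t1, t2, t3}
  B2 = {s4, t4}
  B3 = {s5, t5}
s0 ∈ B0, t0 ∈ B0 → same block

YES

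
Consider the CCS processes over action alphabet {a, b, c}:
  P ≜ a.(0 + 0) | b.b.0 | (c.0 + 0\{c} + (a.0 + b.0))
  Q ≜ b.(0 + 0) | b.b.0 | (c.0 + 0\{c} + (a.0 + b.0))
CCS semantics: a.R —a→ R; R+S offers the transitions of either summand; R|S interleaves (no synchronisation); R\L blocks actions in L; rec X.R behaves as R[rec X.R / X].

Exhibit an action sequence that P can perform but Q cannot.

aa

P's transition system — 12 states:
  u0 = a.(0 + 0) | b.b.0 | (c.0 + 0\{c} + (a.0 + b.0)) has moves —a→ u1, —a→ u2, —b→ u2, —b→ u3, —c→ u2
  u1 = (0 + 0) | b.b.0 | (c.0 + 0\{c} + (a.0 + b.0)) has moves —a→ u4, —b→ u4, —b→ u5, —c→ u4
  u2 = a.(0 + 0) | b.b.0 | 0 has moves —a→ u4, —b→ u6
  u3 = a.(0 + 0) | b.0 | (c.0 + 0\{c} + (a.0 + b.0)) has moves —a→ u5, —a→ u6, —b→ u6, —b→ u7, —c→ u6
  u4 = (0 + 0) | b.b.0 | 0 has moves —b→ u8
  u5 = (0 + 0) | b.0 | (c.0 + 0\{c} + (a.0 + b.0)) has moves —a→ u8, —b→ u8, —b→ u9, —c→ u8
  u6 = a.(0 + 0) | b.0 | 0 has moves —a→ u8, —b→ u10
  u7 = a.(0 + 0) | 0 | (c.0 + 0\{c} + (a.0 + b.0)) has moves —a→ u10, —a→ u9, —b→ u10, —c→ u10
  u8 = (0 + 0) | b.0 | 0 has moves —b→ u11
  u9 = (0 + 0) | 0 | (c.0 + 0\{c} + (a.0 + b.0)) has moves —a→ u11, —b→ u11, —c→ u11
  u10 = a.(0 + 0) | 0 | 0 has moves —a→ u11
  u11 = (0 + 0) | 0 | 0 has moves ·
Q's transition system — 12 states:
  v0 = b.(0 + 0) | b.b.0 | (c.0 + 0\{c} + (a.0 + b.0)) has moves —a→ v1, —b→ v1, —b→ v2, —b→ v3, —c→ v1
  v1 = b.(0 + 0) | b.b.0 | 0 has moves —b→ v4, —b→ v5
  v2 = (0 + 0) | b.b.0 | (c.0 + 0\{c} + (a.0 + b.0)) has moves —a→ v4, —b→ v4, —b→ v6, —c→ v4
  v3 = b.(0 + 0) | b.0 | (c.0 + 0\{c} + (a.0 + b.0)) has moves —a→ v5, —b→ v5, —b→ v6, —b→ v7, —c→ v5
  v4 = (0 + 0) | b.b.0 | 0 has moves —b→ v8
  v5 = b.(0 + 0) | b.0 | 0 has moves —b→ v8, —b→ v9
  v6 = (0 + 0) | b.0 | (c.0 + 0\{c} + (a.0 + b.0)) has moves —a→ v8, —b→ v10, —b→ v8, —c→ v8
  v7 = b.(0 + 0) | 0 | (c.0 + 0\{c} + (a.0 + b.0)) has moves —a→ v9, —b→ v10, —b→ v9, —c→ v9
  v8 = (0 + 0) | b.0 | 0 has moves —b→ v11
  v9 = b.(0 + 0) | 0 | 0 has moves —b→ v11
  v10 = (0 + 0) | 0 | (c.0 + 0\{c} + (a.0 + b.0)) has moves —a→ v11, —b→ v11, —c→ v11
  v11 = (0 + 0) | 0 | 0 has moves ·
Trace ⟨aa⟩ through P, begin at {u0}:
  after a @ step 1: {u1, u2}
  after a @ step 2: {u4}
  P completes σ.
Trace ⟨aa⟩ through Q, begin at {v0}:
  after a @ step 1: {v1}
  after a @ step 2: ∅ (Q stuck)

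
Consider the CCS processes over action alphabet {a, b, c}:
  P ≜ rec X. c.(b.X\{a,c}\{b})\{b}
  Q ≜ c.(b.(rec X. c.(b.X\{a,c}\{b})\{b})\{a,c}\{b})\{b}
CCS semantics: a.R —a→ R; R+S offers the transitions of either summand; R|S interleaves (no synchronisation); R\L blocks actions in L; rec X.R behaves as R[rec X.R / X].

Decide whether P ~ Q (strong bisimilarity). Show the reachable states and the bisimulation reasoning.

LTS(P): 2 reachable states
  m0 = rec X. c.(b.X\{a,c}\{b})\{b} :: —c→ m1
  m1 = (b.(rec X. c.(b.X\{a,c}\{b})\{b})\{a,c}\{b})\{b} :: deadlocked
LTS(Q): 2 reachable states
  n0 = c.(b.(rec X. c.(b.X\{a,c}\{b})\{b})\{a,c}\{b})\{b} :: —c→ n1
  n1 = (b.(rec X. c.(b.X\{a,c}\{b})\{b})\{a,c}\{b})\{b} :: deadlocked
Bisimilarity quotient blocks:
  B0 = {m0, n0}
  B1 = {m1, n1}
m0 ∈ B0, n0 ∈ B0 → same block

bisimilar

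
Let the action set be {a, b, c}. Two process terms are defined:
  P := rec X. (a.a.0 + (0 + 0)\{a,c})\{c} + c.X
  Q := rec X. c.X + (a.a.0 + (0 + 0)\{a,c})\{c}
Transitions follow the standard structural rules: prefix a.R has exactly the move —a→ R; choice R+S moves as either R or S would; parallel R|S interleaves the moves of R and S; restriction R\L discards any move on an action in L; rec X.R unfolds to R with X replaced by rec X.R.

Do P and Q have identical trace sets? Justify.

traces(P) = traces(Q)

P's transition system — 3 states:
  p0 = rec X. (a.a.0 + (0 + 0)\{a,c})\{c} + c.X ⊢ =a=> p1, =c=> p0
  p1 = (a.0)\{c} ⊢ =a=> p2
  p2 = 0\{c} ⊢ ·
Q's transition system — 3 states:
  q0 = rec X. c.X + (a.a.0 + (0 + 0)\{a,c})\{c} ⊢ =a=> q1, =c=> q0
  q1 = (a.0)\{c} ⊢ =a=> q2
  q2 = 0\{c} ⊢ ·
Bisimilarity quotient blocks:
  B0 = {p0, q0}
  B1 = {p1, q1}
  B2 = {p2, q2}
p0 ∈ B0, q0 ∈ B0 → same block
Bisimilar ⇒ trace-equivalent.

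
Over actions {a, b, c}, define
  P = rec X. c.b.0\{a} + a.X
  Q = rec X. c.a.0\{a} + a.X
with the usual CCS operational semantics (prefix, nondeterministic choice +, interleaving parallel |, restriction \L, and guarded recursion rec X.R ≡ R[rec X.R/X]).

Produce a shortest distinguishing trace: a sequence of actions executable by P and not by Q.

LTS(P): 3 reachable states
  m0 = rec X. c.b.0\{a} + a.X :: ··a··> m0, ··c··> m1
  m1 = b.0\{a} :: ··b··> m2
  m2 = 0\{a} :: ·
LTS(Q): 3 reachable states
  n0 = rec X. c.a.0\{a} + a.X :: ··a··> n0, ··c··> n1
  n1 = a.0\{a} :: ··a··> n2
  n2 = 0\{a} :: ·
Run σ = ⟨cb⟩ on P: start {m0}
  after c @ step 1: {m1}
  after b @ step 2: {m2}
  P completes σ.
Run σ = ⟨cb⟩ on Q: start {n0}
  after c @ step 1: {n1}
  after b @ step 2: ∅ (Q stuck)

cb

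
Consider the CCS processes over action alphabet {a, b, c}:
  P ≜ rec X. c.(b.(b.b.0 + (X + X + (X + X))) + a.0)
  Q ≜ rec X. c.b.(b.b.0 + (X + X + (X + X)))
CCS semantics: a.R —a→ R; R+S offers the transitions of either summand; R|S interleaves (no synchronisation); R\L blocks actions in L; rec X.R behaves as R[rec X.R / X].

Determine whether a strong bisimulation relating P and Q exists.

P's transition system — 5 states:
  s0 = rec X. c.(b.(b.b.0 + (X + X + (X + X))) + a.0) ⊢ --c--▸ s1
  s1 = b.(b.b.0 + ((rec X. c.(b.(b.b.0 + (X + X + (X + X))) + a.0)) + (rec X. c.(b.(b.b.0 + (X + X + (X + X))) + a.0)) + ((rec X. c.(b.(b.b.0 + (X + X + (X + X))) + a.0)) + (rec X. c.(b.(b.b.0 + (X + X + (X + X))) + a.0))))) + a.0 ⊢ --a--▸ s2, --b--▸ s3
  s2 = 0 ⊢ stopped
  s3 = b.b.0 + ((rec X. c.(b.(b.b.0 + (X + X + (X + X))) + a.0)) + (rec X. c.(b.(b.b.0 + (X + X + (X + X))) + a.0)) + ((rec X. c.(b.(b.b.0 + (X + X + (X + X))) + a.0)) + (rec X. c.(b.(b.b.0 + (X + X + (X + X))) + a.0)))) ⊢ --b--▸ s4, --c--▸ s1
  s4 = b.0 ⊢ --b--▸ s2
Q's transition system — 5 states:
  t0 = rec X. c.b.(b.b.0 + (X + X + (X + X))) ⊢ --c--▸ t1
  t1 = b.(b.b.0 + ((rec X. c.b.(b.b.0 + (X + X + (X + X)))) + (rec X. c.b.(b.b.0 + (X + X + (X + X)))) + ((rec X. c.b.(b.b.0 + (X + X + (X + X)))) + (rec X. c.b.(b.b.0 + (X + X + (X + X))))))) ⊢ --b--▸ t2
  t2 = b.b.0 + ((rec X. c.b.(b.b.0 + (X + X + (X + X)))) + (rec X. c.b.(b.b.0 + (X + X + (X + X)))) + ((rec X. c.b.(b.b.0 + (X + X + (X + X)))) + (rec X. c.b.(b.b.0 + (X + X + (X + X)))))) ⊢ --b--▸ t3, --c--▸ t1
  t3 = b.0 ⊢ --b--▸ t4
  t4 = 0 ⊢ stopped
Partition-refinement fixed point:
  B0 = {s0}
  B1 = {s1}
  B2 = {s2, t4}
  B3 = {s3}
  B4 = {s4, t3}
  B5 = {t0}
  B6 = {t1}
  B7 = {t2}
s0 ∈ B0, t0 ∈ B5 → different blocks

NO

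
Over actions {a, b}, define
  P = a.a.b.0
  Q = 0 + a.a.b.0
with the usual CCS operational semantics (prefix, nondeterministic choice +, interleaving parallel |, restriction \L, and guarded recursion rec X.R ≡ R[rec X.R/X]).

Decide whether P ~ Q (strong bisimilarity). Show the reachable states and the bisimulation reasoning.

P ~ Q

P's transition system — 4 states:
  s0 = a.a.b.0 :: —a→ s1
  s1 = a.b.0 :: —a→ s2
  s2 = b.0 :: —b→ s3
  s3 = 0 :: deadlocked
Q's transition system — 4 states:
  t0 = 0 + a.a.b.0 :: —a→ t1
  t1 = a.b.0 :: —a→ t2
  t2 = b.0 :: —b→ t3
  t3 = 0 :: deadlocked
Bisimilarity quotient blocks:
  B0 = {s0, t0}
  B1 = {s1, t1}
  B2 = {s2, t2}
  B3 = {s3, t3}
s0 ∈ B0, t0 ∈ B0 → same block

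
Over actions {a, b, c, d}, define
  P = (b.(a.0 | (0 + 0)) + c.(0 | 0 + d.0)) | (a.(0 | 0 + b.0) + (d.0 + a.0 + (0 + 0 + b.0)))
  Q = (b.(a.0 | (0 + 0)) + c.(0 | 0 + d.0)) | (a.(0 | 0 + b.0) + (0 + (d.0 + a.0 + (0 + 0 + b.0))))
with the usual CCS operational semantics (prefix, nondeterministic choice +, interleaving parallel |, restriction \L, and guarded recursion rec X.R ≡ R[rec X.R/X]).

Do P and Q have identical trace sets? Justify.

traces(P) = traces(Q)

P's transition system — 15 states:
  s0 = (b.(a.0 | (0 + 0)) + c.(0 | 0 + d.0)) | (a.(0 | 0 + b.0) + (d.0 + a.0 + (0 + 0 + b.0))) :: =a=> s1, =a=> s2, =b=> s2, =b=> s3, =c=> s4, =d=> s2
  s1 = (b.(a.0 | (0 + 0)) + c.(0 | 0 + d.0)) | (0 | 0 + b.0) :: =b=> s2, =b=> s5, =c=> s6
  s2 = (b.(a.0 | (0 + 0)) + c.(0 | 0 + d.0)) | 0 :: =b=> s7, =c=> s8
  s3 = a.0 | (0 + 0) | (a.(0 | 0 + b.0) + (d.0 + a.0 + (0 + 0 + b.0))) :: =a=> s5, =a=> s7, =a=> s9, =b=> s7, =d=> s7
  s4 = (0 | 0 + d.0) | (a.(0 | 0 + b.0) + (d.0 + a.0 + (0 + 0 + b.0))) :: =a=> s6, =a=> s8, =b=> s8, =d=> s10, =d=> s8
  s5 = a.0 | (0 + 0) | (0 | 0 + b.0) :: =a=> s11, =b=> s7
  s6 = (0 | 0 + d.0) | (0 | 0 + b.0) :: =b=> s8, =d=> s12
  s7 = a.0 | (0 + 0) | 0 :: =a=> s13
  s8 = (0 | 0 + d.0) | 0 :: =d=> s14
  s9 = 0 | (0 + 0) | (a.(0 | 0 + b.0) + (d.0 + a.0 + (0 + 0 + b.0))) :: =a=> s11, =a=> s13, =b=> s13, =d=> s13
  s10 = 0 | (a.(0 | 0 + b.0) + (d.0 + a.0 + (0 + 0 + b.0))) :: =a=> s12, =a=> s14, =b=> s14, =d=> s14
  s11 = 0 | (0 + 0) | (0 | 0 + b.0) :: =b=> s13
  s12 = 0 | (0 | 0 + b.0) :: =b=> s14
  s13 = 0 | (0 + 0) | 0 :: stopped
  s14 = 0 | 0 :: stopped
Q's transition system — 15 states:
  t0 = (b.(a.0 | (0 + 0)) + c.(0 | 0 + d.0)) | (a.(0 | 0 + b.0) + (0 + (d.0 + a.0 + (0 + 0 + b.0)))) :: =a=> t1, =a=> t2, =b=> t2, =b=> t3, =c=> t4, =d=> t2
  t1 = (b.(a.0 | (0 + 0)) + c.(0 | 0 + d.0)) | (0 | 0 + b.0) :: =b=> t2, =b=> t5, =c=> t6
  t2 = (b.(a.0 | (0 + 0)) + c.(0 | 0 + d.0)) | 0 :: =b=> t7, =c=> t8
  t3 = a.0 | (0 + 0) | (a.(0 | 0 + b.0) + (0 + (d.0 + a.0 + (0 + 0 + b.0)))) :: =a=> t5, =a=> t7, =a=> t9, =b=> t7, =d=> t7
  t4 = (0 | 0 + d.0) | (a.(0 | 0 + b.0) + (0 + (d.0 + a.0 + (0 + 0 + b.0)))) :: =a=> t6, =a=> t8, =b=> t8, =d=> t10, =d=> t8
  t5 = a.0 | (0 + 0) | (0 | 0 + b.0) :: =a=> t11, =b=> t7
  t6 = (0 | 0 + d.0) | (0 | 0 + b.0) :: =b=> t8, =d=> t12
  t7 = a.0 | (0 + 0) | 0 :: =a=> t13
  t8 = (0 | 0 + d.0) | 0 :: =d=> t14
  t9 = 0 | (0 + 0) | (a.(0 | 0 + b.0) + (0 + (d.0 + a.0 + (0 + 0 + b.0)))) :: =a=> t11, =a=> t13, =b=> t13, =d=> t13
  t10 = 0 | (a.(0 | 0 + b.0) + (0 + (d.0 + a.0 + (0 + 0 + b.0)))) :: =a=> t12, =a=> t14, =b=> t14, =d=> t14
  t11 = 0 | (0 + 0) | (0 | 0 + b.0) :: =b=> t13
  t12 = 0 | (0 | 0 + b.0) :: =b=> t14
  t13 = 0 | (0 + 0) | 0 :: stopped
  t14 = 0 | 0 :: stopped
Coarsest stable partition (strong bisimilarity classes):
  B0 = {s0, t0}
  B1 = {s3, t3}
  B2 = {s7, t7}
  B3 = {s13, s14, t13, t14}
  B4 = {s5, t5}
  B5 = {s11, s12, t11, t12}
  B6 = {s10, s9, t10, t9}
  B7 = {s2, t2}
  B8 = {s8, t8}
  B9 = {s1, t1}
  B10 = {s6, t6}
  B11 = {s4, t4}
s0 ∈ B0, t0 ∈ B0 → same block
Bisimilar ⇒ trace-equivalent.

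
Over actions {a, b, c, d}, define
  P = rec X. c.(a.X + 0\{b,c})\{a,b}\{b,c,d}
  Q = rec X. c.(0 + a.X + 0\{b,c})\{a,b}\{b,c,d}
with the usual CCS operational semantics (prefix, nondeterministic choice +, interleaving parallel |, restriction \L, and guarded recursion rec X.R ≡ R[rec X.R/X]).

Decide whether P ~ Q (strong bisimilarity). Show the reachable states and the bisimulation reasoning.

Reachable graph of P (2 states):
  p0 = rec X. c.(a.X + 0\{b,c})\{a,b}\{b,c,d} has moves —c→ p1
  p1 = (a.(rec X. c.(a.X + 0\{b,c})\{a,b}\{b,c,d}) + 0\{b,c})\{a,b}\{b,c,d} has moves stopped
Reachable graph of Q (2 states):
  q0 = rec X. c.(0 + a.X + 0\{b,c})\{a,b}\{b,c,d} has moves —c→ q1
  q1 = (0 + a.(rec X. c.(0 + a.X + 0\{b,c})\{a,b}\{b,c,d}) + 0\{b,c})\{a,b}\{b,c,d} has moves stopped
Partition-refinement fixed point:
  B0 = {p0, q0}
  B1 = {p1, q1}
p0 ∈ B0, q0 ∈ B0 → same block

P ~ Q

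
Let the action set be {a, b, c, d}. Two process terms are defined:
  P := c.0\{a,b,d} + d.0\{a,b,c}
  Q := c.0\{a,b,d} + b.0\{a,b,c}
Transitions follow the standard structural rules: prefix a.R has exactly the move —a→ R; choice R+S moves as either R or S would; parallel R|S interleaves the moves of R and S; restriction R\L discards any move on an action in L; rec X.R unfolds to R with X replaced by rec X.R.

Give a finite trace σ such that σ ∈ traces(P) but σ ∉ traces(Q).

LTS(P): 3 reachable states
  m0 = c.0\{a,b,d} + d.0\{a,b,c} has moves -c-> m1, -d-> m2
  m1 = 0\{a,b,d} has moves stopped
  m2 = 0\{a,b,c} has moves stopped
LTS(Q): 3 reachable states
  n0 = c.0\{a,b,d} + b.0\{a,b,c} has moves -b-> n1, -c-> n2
  n1 = 0\{a,b,c} has moves stopped
  n2 = 0\{a,b,d} has moves stopped
Executing d from P (initial set {m0}):
  after d @ step 1: {m2}
  P completes σ.
Executing d from Q (initial set {n0}):
  after d @ step 1: ∅  — Q cannot continue

d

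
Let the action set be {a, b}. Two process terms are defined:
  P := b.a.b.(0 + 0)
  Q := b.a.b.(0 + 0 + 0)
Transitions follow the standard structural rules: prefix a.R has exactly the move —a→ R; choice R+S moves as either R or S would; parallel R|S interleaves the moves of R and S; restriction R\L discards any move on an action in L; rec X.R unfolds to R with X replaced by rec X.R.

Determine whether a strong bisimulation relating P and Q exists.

LTS(P): 4 reachable states
  s0 = b.a.b.(0 + 0) has moves ··b··> s1
  s1 = a.b.(0 + 0) has moves ··a··> s2
  s2 = b.(0 + 0) has moves ··b··> s3
  s3 = 0 + 0 has moves (no moves)
LTS(Q): 4 reachable states
  t0 = b.a.b.(0 + 0 + 0) has moves ··b··> t1
  t1 = a.b.(0 + 0 + 0) has moves ··a··> t2
  t2 = b.(0 + 0 + 0) has moves ··b··> t3
  t3 = 0 + 0 + 0 has moves (no moves)
Bisimilarity quotient blocks:
  B0 = {s0, t0}
  B1 = {s1, t1}
  B2 = {s2, t2}
  B3 = {s3, t3}
s0 ∈ B0, t0 ∈ B0 → same block

YES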